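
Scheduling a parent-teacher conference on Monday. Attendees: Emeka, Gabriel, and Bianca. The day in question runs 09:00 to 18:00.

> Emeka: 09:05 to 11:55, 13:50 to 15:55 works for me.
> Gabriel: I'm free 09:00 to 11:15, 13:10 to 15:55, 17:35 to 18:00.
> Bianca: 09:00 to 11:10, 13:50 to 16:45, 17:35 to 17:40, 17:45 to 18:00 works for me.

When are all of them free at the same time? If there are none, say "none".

09:05-11:10, 13:50-15:55

Emeka ∩ Gabriel: 09:05-11:15, 13:50-15:55.
Emeka ∩ Gabriel ∩ Bianca: 09:05-11:10, 13:50-15:55.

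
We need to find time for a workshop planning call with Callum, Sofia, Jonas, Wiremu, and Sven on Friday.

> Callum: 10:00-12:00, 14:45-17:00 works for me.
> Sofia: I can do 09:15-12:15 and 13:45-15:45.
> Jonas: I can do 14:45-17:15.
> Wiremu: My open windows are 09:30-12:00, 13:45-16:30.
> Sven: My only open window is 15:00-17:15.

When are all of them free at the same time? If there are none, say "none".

Callum ∩ Sofia: 10:00-12:00, 14:45-15:45.
Callum ∩ Sofia ∩ Jonas: 14:45-15:45.
Callum ∩ Sofia ∩ Jonas ∩ Wiremu: 14:45-15:45.
Callum ∩ Sofia ∩ Jonas ∩ Wiremu ∩ Sven: 15:00-15:45.
Those are the intersection windows.

15:00-15:45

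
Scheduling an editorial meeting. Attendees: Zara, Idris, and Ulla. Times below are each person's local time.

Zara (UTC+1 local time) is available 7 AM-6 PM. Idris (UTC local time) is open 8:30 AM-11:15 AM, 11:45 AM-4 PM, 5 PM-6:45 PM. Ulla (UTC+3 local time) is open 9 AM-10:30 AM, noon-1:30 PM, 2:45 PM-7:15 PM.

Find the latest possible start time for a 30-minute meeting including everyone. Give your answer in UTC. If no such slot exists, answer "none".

15:30

Zara in UTC: 06:00-17:00 (subtract 1h to convert from UTC+1).
Idris in UTC: 08:30-11:15, 11:45-16:00, 17:00-18:45.
Ulla in UTC: 06:00-07:30, 09:00-10:30, 11:45-16:15 (subtract 3h to convert from UTC+3).
Zara ∩ Idris: 08:30-11:15, 11:45-16:00.
Zara ∩ Idris ∩ Ulla: 09:00-10:30, 11:45-16:00.
So the common availability across everyone is 09:00-10:30, 11:45-16:00.
The last common window of at least 30 minutes is 11:45-16:00; a 30-minute meeting can start as late as 15:30 and still end by 16:00.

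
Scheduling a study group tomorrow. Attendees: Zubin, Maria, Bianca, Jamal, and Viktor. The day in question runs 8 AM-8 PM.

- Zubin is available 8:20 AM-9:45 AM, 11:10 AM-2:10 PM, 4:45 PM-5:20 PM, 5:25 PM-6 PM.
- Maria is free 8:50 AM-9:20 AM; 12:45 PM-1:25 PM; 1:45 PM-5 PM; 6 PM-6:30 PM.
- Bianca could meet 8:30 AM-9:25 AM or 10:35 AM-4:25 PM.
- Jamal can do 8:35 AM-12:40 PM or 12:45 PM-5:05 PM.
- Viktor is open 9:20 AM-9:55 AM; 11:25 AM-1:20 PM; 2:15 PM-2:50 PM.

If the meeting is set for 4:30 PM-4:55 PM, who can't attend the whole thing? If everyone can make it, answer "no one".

Bianca, Viktor, Zubin

Zubin: not fully free for 16:30-16:55. Maria: free for 16:30-16:55. Bianca: not fully free for 16:30-16:55. Jamal: free for 16:30-16:55. Viktor: not fully free for 16:30-16:55.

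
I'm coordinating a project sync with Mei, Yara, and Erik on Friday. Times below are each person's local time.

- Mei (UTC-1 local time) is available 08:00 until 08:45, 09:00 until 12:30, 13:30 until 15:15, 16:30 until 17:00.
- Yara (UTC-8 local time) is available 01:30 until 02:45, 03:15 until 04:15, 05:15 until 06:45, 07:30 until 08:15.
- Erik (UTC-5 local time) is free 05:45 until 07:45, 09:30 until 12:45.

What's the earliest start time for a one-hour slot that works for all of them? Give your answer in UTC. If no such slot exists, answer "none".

11:15

Mei in UTC: 09:00-09:45, 10:00-13:30, 14:30-16:15, 17:30-18:00 (add 1h to convert from UTC-1).
Yara in UTC: 09:30-10:45, 11:15-12:15, 13:15-14:45, 15:30-16:15 (add 8h to convert from UTC-8).
Erik in UTC: 10:45-12:45, 14:30-17:45 (add 5h to convert from UTC-5).
Mei ∩ Yara: 09:30-09:45, 10:00-10:45, 11:15-12:15, 13:15-13:30, 14:30-14:45, 15:30-16:15.
Mei ∩ Yara ∩ Erik: 11:15-12:15, 14:30-14:45, 15:30-16:15.
The first common window of at least 60 minutes is 11:15-12:15, so the earliest start is 11:15.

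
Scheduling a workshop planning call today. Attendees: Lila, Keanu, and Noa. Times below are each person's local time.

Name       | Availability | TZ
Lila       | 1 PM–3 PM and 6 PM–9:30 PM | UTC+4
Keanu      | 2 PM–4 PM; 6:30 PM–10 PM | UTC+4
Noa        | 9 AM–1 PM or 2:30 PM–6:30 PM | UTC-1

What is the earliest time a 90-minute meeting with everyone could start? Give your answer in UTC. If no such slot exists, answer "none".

Lila in UTC: 09:00-11:00, 14:00-17:30 (subtract 4h to convert from UTC+4).
Keanu in UTC: 10:00-12:00, 14:30-18:00 (subtract 4h to convert from UTC+4).
Noa in UTC: 10:00-14:00, 15:30-19:30 (add 1h to convert from UTC-1).
Lila ∩ Keanu: 10:00-11:00, 14:30-17:30.
Lila ∩ Keanu ∩ Noa: 10:00-11:00, 15:30-17:30.
The first common window of at least 90 minutes is 15:30-17:30, so the earliest start is 15:30.

15:30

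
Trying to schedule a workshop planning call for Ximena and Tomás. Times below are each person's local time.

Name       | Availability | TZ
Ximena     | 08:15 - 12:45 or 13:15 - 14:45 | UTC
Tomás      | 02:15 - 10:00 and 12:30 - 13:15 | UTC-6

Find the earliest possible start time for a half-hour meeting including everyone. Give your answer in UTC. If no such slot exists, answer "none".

08:15

Ximena in UTC: 08:15-12:45, 13:15-14:45.
Tomás in UTC: 08:15-16:00, 18:30-19:15 (add 6h to convert from UTC-6).
Ximena ∩ Tomás: 08:15-12:45, 13:15-14:45.
Those are the intersection windows.
The first common window of at least 30 minutes is 08:15-12:45, so the earliest start is 08:15.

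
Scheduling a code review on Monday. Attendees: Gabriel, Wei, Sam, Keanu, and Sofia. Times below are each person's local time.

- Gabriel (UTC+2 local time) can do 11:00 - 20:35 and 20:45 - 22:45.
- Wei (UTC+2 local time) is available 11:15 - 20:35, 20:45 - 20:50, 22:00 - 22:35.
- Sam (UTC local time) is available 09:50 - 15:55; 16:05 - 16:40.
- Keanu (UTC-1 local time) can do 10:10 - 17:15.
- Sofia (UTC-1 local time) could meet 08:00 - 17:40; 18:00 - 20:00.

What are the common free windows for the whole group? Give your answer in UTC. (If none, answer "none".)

11:10-15:55, 16:05-16:40

Gabriel in UTC: 09:00-18:35, 18:45-20:45 (subtract 2h to convert from UTC+2).
Wei in UTC: 09:15-18:35, 18:45-18:50, 20:00-20:35 (subtract 2h to convert from UTC+2).
Sam in UTC: 09:50-15:55, 16:05-16:40.
Keanu in UTC: 11:10-18:15 (add 1h to convert from UTC-1).
Sofia in UTC: 09:00-18:40, 19:00-21:00 (add 1h to convert from UTC-1).
Gabriel ∩ Wei: 09:15-18:35, 18:45-18:50, 20:00-20:35.
Gabriel ∩ Wei ∩ Sam: 09:50-15:55, 16:05-16:40.
Gabriel ∩ Wei ∩ Sam ∩ Keanu: 11:10-15:55, 16:05-16:40.
Gabriel ∩ Wei ∩ Sam ∩ Keanu ∩ Sofia: 11:10-15:55, 16:05-16:40.
Those are the intersection windows.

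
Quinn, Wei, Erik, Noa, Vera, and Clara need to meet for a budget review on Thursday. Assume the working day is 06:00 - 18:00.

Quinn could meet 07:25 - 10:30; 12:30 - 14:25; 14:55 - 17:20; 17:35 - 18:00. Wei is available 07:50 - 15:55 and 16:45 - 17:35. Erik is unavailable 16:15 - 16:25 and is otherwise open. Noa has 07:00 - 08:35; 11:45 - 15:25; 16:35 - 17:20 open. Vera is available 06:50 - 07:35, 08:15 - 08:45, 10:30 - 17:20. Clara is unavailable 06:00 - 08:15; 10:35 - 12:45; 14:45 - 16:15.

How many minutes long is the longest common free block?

Quinn free: 07:25-10:30, 12:30-14:25, 14:55-17:20, 17:35-18:00.
Wei free: 07:50-15:55, 16:45-17:35.
Erik free: 06:00-16:15, 16:25-18:00 (invert busy blocks within the working day).
Noa free: 07:00-08:35, 11:45-15:25, 16:35-17:20.
Vera free: 06:50-07:35, 08:15-08:45, 10:30-17:20.
Clara free: 08:15-10:35, 12:45-14:45, 16:15-18:00 (invert busy blocks within the working day).
Quinn ∩ Wei: 07:50-10:30, 12:30-14:25, 14:55-15:55, 16:45-17:20.
Quinn ∩ Wei ∩ Erik: 07:50-10:30, 12:30-14:25, 14:55-15:55, 16:45-17:20.
Quinn ∩ Wei ∩ Erik ∩ Noa: 07:50-08:35, 12:30-14:25, 14:55-15:25, 16:45-17:20.
Quinn ∩ Wei ∩ Erik ∩ Noa ∩ Vera: 08:15-08:35, 12:30-14:25, 14:55-15:25, 16:45-17:20.
Quinn ∩ Wei ∩ Erik ∩ Noa ∩ Vera ∩ Clara: 08:15-08:35, 12:45-14:25, 16:45-17:20.
The longest is 12:45-14:25 at 100 minutes.

100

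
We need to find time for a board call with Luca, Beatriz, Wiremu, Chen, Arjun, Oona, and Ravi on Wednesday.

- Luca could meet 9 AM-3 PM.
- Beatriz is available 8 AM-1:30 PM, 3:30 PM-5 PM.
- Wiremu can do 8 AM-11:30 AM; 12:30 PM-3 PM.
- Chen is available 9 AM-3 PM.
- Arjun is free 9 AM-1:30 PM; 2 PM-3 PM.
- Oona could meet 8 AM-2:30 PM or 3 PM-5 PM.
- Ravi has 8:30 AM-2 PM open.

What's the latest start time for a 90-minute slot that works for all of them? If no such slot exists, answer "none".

Luca ∩ Beatriz: 09:00-13:30.
Luca ∩ Beatriz ∩ Wiremu: 09:00-11:30, 12:30-13:30.
Luca ∩ Beatriz ∩ Wiremu ∩ Chen: 09:00-11:30, 12:30-13:30.
Luca ∩ Beatriz ∩ Wiremu ∩ Chen ∩ Arjun: 09:00-11:30, 12:30-13:30.
Luca ∩ Beatriz ∩ Wiremu ∩ Chen ∩ Arjun ∩ Oona: 09:00-11:30, 12:30-13:30.
Luca ∩ Beatriz ∩ Wiremu ∩ Chen ∩ Arjun ∩ Oona ∩ Ravi: 09:00-11:30, 12:30-13:30.
So the common availability across everyone is 09:00-11:30, 12:30-13:30.
The last common window of at least 90 minutes is 09:00-11:30; a 90-minute meeting can start as late as 10:00 and still end by 11:30.

10:00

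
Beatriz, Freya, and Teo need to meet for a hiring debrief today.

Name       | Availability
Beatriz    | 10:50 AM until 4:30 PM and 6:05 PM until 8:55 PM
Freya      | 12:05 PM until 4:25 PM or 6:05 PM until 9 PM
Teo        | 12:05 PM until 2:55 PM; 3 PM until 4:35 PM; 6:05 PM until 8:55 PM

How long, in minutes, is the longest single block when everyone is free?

Beatriz ∩ Freya: 12:05-16:25, 18:05-20:55.
Beatriz ∩ Freya ∩ Teo: 12:05-14:55, 15:00-16:25, 18:05-20:55.
The longest is 12:05-14:55 at 170 minutes.

170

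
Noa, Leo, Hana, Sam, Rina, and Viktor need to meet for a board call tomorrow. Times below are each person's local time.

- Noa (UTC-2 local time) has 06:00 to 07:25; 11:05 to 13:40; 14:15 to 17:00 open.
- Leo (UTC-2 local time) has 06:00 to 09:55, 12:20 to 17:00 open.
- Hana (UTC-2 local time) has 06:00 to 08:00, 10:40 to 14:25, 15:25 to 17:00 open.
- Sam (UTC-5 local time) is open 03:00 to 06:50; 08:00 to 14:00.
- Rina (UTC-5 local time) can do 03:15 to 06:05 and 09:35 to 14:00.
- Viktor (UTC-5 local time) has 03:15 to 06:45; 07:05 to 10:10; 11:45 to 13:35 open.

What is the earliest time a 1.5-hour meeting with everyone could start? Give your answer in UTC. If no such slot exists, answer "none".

Noa in UTC: 08:00-09:25, 13:05-15:40, 16:15-19:00 (add 2h to convert from UTC-2).
Leo in UTC: 08:00-11:55, 14:20-19:00 (add 2h to convert from UTC-2).
Hana in UTC: 08:00-10:00, 12:40-16:25, 17:25-19:00 (add 2h to convert from UTC-2).
Sam in UTC: 08:00-11:50, 13:00-19:00 (add 5h to convert from UTC-5).
Rina in UTC: 08:15-11:05, 14:35-19:00 (add 5h to convert from UTC-5).
Viktor in UTC: 08:15-11:45, 12:05-15:10, 16:45-18:35 (add 5h to convert from UTC-5).
Noa ∩ Leo: 08:00-09:25, 14:20-15:40, 16:15-19:00.
Noa ∩ Leo ∩ Hana: 08:00-09:25, 14:20-15:40, 16:15-16:25, 17:25-19:00.
Noa ∩ Leo ∩ Hana ∩ Sam: 08:00-09:25, 14:20-15:40, 16:15-16:25, 17:25-19:00.
Noa ∩ Leo ∩ Hana ∩ Sam ∩ Rina: 08:15-09:25, 14:35-15:40, 16:15-16:25, 17:25-19:00.
Noa ∩ Leo ∩ Hana ∩ Sam ∩ Rina ∩ Viktor: 08:15-09:25, 14:35-15:10, 17:25-18:35.
So the common availability across everyone is 08:15-09:25, 14:35-15:10, 17:25-18:35.
No common window is at least 90 minutes long.

none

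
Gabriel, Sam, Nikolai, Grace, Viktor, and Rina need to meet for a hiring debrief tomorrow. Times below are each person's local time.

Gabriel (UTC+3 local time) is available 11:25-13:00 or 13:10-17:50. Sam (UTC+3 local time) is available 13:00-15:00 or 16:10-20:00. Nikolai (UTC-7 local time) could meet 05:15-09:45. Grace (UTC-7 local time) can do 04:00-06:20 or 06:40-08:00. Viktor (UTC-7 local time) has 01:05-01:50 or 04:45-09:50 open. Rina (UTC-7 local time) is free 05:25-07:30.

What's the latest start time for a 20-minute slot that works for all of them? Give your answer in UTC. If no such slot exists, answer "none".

Gabriel in UTC: 08:25-10:00, 10:10-14:50 (subtract 3h to convert from UTC+3).
Sam in UTC: 10:00-12:00, 13:10-17:00 (subtract 3h to convert from UTC+3).
Nikolai in UTC: 12:15-16:45 (add 7h to convert from UTC-7).
Grace in UTC: 11:00-13:20, 13:40-15:00 (add 7h to convert from UTC-7).
Viktor in UTC: 08:05-08:50, 11:45-16:50 (add 7h to convert from UTC-7).
Rina in UTC: 12:25-14:30 (add 7h to convert from UTC-7).
Gabriel ∩ Sam: 10:10-12:00, 13:10-14:50.
Gabriel ∩ Sam ∩ Nikolai: 13:10-14:50.
Gabriel ∩ Sam ∩ Nikolai ∩ Grace: 13:10-13:20, 13:40-14:50.
Gabriel ∩ Sam ∩ Nikolai ∩ Grace ∩ Viktor: 13:10-13:20, 13:40-14:50.
Gabriel ∩ Sam ∩ Nikolai ∩ Grace ∩ Viktor ∩ Rina: 13:10-13:20, 13:40-14:30.
Those are the intersection windows.
The last common window of at least 20 minutes is 13:40-14:30; a 20-minute meeting can start as late as 14:10 and still end by 14:30.

14:10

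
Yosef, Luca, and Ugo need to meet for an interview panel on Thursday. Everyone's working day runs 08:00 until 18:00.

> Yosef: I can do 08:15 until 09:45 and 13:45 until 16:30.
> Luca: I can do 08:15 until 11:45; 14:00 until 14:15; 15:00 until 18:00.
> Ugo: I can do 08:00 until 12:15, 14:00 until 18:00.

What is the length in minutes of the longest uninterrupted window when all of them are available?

Yosef ∩ Luca: 08:15-09:45, 14:00-14:15, 15:00-16:30.
Yosef ∩ Luca ∩ Ugo: 08:15-09:45, 14:00-14:15, 15:00-16:30.
The longest is 08:15-09:45 at 90 minutes.

90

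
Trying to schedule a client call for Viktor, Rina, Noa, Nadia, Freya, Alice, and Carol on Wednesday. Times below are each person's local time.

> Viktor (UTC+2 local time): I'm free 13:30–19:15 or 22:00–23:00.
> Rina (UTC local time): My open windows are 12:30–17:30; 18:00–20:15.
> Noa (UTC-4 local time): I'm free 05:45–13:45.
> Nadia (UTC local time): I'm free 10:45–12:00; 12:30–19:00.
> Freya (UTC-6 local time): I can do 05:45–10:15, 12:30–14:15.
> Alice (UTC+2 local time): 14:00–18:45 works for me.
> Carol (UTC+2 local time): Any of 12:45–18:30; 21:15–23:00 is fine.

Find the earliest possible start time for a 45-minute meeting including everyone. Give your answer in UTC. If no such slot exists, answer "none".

12:30

Viktor in UTC: 11:30-17:15, 20:00-21:00 (subtract 2h to convert from UTC+2).
Rina in UTC: 12:30-17:30, 18:00-20:15.
Noa in UTC: 09:45-17:45 (add 4h to convert from UTC-4).
Nadia in UTC: 10:45-12:00, 12:30-19:00.
Freya in UTC: 11:45-16:15, 18:30-20:15 (add 6h to convert from UTC-6).
Alice in UTC: 12:00-16:45 (subtract 2h to convert from UTC+2).
Carol in UTC: 10:45-16:30, 19:15-21:00 (subtract 2h to convert from UTC+2).
Viktor ∩ Rina: 12:30-17:15, 20:00-20:15.
Viktor ∩ Rina ∩ Noa: 12:30-17:15.
Viktor ∩ Rina ∩ Noa ∩ Nadia: 12:30-17:15.
Viktor ∩ Rina ∩ Noa ∩ Nadia ∩ Freya: 12:30-16:15.
Viktor ∩ Rina ∩ Noa ∩ Nadia ∩ Freya ∩ Alice: 12:30-16:15.
Viktor ∩ Rina ∩ Noa ∩ Nadia ∩ Freya ∩ Alice ∩ Carol: 12:30-16:15.
The first common window of at least 45 minutes is 12:30-16:15, so the earliest start is 12:30.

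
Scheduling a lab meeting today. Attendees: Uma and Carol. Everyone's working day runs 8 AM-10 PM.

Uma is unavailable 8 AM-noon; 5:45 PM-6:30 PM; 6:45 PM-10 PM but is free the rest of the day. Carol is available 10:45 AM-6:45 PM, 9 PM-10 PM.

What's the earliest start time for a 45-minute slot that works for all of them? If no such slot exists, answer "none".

Uma free: 12:00-17:45, 18:30-18:45 (invert busy blocks within the working day).
Carol free: 10:45-18:45, 21:00-22:00.
Uma ∩ Carol: 12:00-17:45, 18:30-18:45.
So the common availability across everyone is 12:00-17:45, 18:30-18:45.
The first common window of at least 45 minutes is 12:00-17:45, so the earliest start is 12:00.

12:00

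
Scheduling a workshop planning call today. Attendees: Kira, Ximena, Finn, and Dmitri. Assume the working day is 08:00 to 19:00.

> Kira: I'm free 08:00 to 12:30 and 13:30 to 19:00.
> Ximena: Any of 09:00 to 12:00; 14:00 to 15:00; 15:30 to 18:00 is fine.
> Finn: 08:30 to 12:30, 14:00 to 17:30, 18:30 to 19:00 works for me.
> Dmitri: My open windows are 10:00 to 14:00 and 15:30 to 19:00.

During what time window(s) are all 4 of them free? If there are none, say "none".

Kira ∩ Ximena: 09:00-12:00, 14:00-15:00, 15:30-18:00.
Kira ∩ Ximena ∩ Finn: 09:00-12:00, 14:00-15:00, 15:30-17:30.
Kira ∩ Ximena ∩ Finn ∩ Dmitri: 10:00-12:00, 15:30-17:30.
So the common availability across everyone is 10:00-12:00, 15:30-17:30.

10:00-12:00, 15:30-17:30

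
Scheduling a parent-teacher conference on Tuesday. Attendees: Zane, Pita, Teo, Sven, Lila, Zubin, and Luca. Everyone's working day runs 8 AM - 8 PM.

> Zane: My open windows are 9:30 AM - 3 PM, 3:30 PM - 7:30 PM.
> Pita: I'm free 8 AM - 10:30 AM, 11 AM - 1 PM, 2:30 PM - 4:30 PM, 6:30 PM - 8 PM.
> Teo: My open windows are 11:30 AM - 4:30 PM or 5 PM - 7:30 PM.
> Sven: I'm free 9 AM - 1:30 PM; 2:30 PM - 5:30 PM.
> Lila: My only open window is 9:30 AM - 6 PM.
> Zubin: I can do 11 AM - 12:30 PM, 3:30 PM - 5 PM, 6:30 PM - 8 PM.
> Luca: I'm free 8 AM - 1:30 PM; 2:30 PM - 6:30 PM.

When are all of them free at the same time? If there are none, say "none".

11:30-12:30, 15:30-16:30

Zane ∩ Pita: 09:30-10:30, 11:00-13:00, 14:30-15:00, 15:30-16:30, 18:30-19:30.
Zane ∩ Pita ∩ Teo: 11:30-13:00, 14:30-15:00, 15:30-16:30, 18:30-19:30.
Zane ∩ Pita ∩ Teo ∩ Sven: 11:30-13:00, 14:30-15:00, 15:30-16:30.
Zane ∩ Pita ∩ Teo ∩ Sven ∩ Lila: 11:30-13:00, 14:30-15:00, 15:30-16:30.
Zane ∩ Pita ∩ Teo ∩ Sven ∩ Lila ∩ Zubin: 11:30-12:30, 15:30-16:30.
Zane ∩ Pita ∩ Teo ∩ Sven ∩ Lila ∩ Zubin ∩ Luca: 11:30-12:30, 15:30-16:30.
So the common availability across everyone is 11:30-12:30, 15:30-16:30.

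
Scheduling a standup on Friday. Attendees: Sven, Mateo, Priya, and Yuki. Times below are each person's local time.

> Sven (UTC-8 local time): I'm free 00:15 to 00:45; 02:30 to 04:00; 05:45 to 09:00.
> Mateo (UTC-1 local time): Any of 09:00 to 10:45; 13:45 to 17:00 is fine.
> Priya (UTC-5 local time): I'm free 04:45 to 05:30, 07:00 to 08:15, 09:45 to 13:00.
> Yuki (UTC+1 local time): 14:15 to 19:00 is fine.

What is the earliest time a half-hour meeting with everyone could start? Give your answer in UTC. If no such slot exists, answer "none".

14:45

Sven in UTC: 08:15-08:45, 10:30-12:00, 13:45-17:00 (add 8h to convert from UTC-8).
Mateo in UTC: 10:00-11:45, 14:45-18:00 (add 1h to convert from UTC-1).
Priya in UTC: 09:45-10:30, 12:00-13:15, 14:45-18:00 (add 5h to convert from UTC-5).
Yuki in UTC: 13:15-18:00 (subtract 1h to convert from UTC+1).
Sven ∩ Mateo: 10:30-11:45, 14:45-17:00.
Sven ∩ Mateo ∩ Priya: 14:45-17:00.
Sven ∩ Mateo ∩ Priya ∩ Yuki: 14:45-17:00.
The first common window of at least 30 minutes is 14:45-17:00, so the earliest start is 14:45.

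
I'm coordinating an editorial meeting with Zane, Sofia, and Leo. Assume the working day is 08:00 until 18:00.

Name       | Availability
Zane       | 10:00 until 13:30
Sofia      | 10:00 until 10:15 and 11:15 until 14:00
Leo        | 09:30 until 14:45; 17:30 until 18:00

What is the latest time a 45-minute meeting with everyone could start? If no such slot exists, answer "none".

Zane ∩ Sofia: 10:00-10:15, 11:15-13:30.
Zane ∩ Sofia ∩ Leo: 10:00-10:15, 11:15-13:30.
The last common window of at least 45 minutes is 11:15-13:30; a 45-minute meeting can start as late as 12:45 and still end by 13:30.

12:45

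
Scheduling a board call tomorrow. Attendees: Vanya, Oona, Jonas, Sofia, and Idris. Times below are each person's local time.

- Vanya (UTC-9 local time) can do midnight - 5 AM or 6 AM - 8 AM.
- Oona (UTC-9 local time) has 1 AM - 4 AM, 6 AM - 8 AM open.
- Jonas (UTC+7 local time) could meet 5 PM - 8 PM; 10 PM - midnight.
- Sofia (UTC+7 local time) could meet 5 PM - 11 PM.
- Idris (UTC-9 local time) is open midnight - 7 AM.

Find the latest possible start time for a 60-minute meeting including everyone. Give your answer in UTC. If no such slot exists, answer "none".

15:00

Vanya in UTC: 09:00-14:00, 15:00-17:00 (add 9h to convert from UTC-9).
Oona in UTC: 10:00-13:00, 15:00-17:00 (add 9h to convert from UTC-9).
Jonas in UTC: 10:00-13:00, 15:00-17:00 (subtract 7h to convert from UTC+7).
Sofia in UTC: 10:00-16:00 (subtract 7h to convert from UTC+7).
Idris in UTC: 09:00-16:00 (add 9h to convert from UTC-9).
Vanya ∩ Oona: 10:00-13:00, 15:00-17:00.
Vanya ∩ Oona ∩ Jonas: 10:00-13:00, 15:00-17:00.
Vanya ∩ Oona ∩ Jonas ∩ Sofia: 10:00-13:00, 15:00-16:00.
Vanya ∩ Oona ∩ Jonas ∩ Sofia ∩ Idris: 10:00-13:00, 15:00-16:00.
The last common window of at least 60 minutes is 15:00-16:00; a 60-minute meeting can start as late as 15:00 and still end by 16:00.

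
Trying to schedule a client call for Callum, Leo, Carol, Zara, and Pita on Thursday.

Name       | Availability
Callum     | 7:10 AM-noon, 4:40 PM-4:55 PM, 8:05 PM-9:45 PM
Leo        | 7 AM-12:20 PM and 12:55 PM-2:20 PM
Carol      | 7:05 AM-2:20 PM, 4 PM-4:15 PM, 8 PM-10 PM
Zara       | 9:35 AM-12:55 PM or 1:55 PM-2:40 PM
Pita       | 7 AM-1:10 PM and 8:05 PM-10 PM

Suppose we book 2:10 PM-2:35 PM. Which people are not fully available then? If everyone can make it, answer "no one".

Callum, Carol, Leo, Pita

Callum: not fully free for 14:10-14:35. Leo: not fully free for 14:10-14:35. Carol: not fully free for 14:10-14:35. Zara: free for 14:10-14:35. Pita: not fully free for 14:10-14:35.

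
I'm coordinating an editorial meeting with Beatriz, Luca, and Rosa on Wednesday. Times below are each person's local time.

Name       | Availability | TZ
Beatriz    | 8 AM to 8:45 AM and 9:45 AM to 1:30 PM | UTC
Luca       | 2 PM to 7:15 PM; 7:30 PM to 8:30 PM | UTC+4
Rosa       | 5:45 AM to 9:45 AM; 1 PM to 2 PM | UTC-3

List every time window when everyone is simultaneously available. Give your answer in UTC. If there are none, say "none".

10:00-12:45

Beatriz in UTC: 08:00-08:45, 09:45-13:30.
Luca in UTC: 10:00-15:15, 15:30-16:30 (subtract 4h to convert from UTC+4).
Rosa in UTC: 08:45-12:45, 16:00-17:00 (add 3h to convert from UTC-3).
Beatriz ∩ Luca: 10:00-13:30.
Beatriz ∩ Luca ∩ Rosa: 10:00-12:45.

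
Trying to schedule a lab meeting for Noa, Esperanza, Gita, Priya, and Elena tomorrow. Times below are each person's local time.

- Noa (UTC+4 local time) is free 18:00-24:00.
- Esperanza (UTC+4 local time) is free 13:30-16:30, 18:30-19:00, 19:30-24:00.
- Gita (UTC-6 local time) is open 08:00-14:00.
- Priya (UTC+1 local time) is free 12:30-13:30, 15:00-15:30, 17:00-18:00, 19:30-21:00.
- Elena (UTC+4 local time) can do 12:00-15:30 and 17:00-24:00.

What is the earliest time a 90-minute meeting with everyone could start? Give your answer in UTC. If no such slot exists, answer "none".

18:30

Noa in UTC: 14:00-20:00 (subtract 4h to convert from UTC+4).
Esperanza in UTC: 09:30-12:30, 14:30-15:00, 15:30-20:00 (subtract 4h to convert from UTC+4).
Gita in UTC: 14:00-20:00 (add 6h to convert from UTC-6).
Priya in UTC: 11:30-12:30, 14:00-14:30, 16:00-17:00, 18:30-20:00 (subtract 1h to convert from UTC+1).
Elena in UTC: 08:00-11:30, 13:00-20:00 (subtract 4h to convert from UTC+4).
Noa ∩ Esperanza: 14:30-15:00, 15:30-20:00.
Noa ∩ Esperanza ∩ Gita: 14:30-15:00, 15:30-20:00.
Noa ∩ Esperanza ∩ Gita ∩ Priya: 16:00-17:00, 18:30-20:00.
Noa ∩ Esperanza ∩ Gita ∩ Priya ∩ Elena: 16:00-17:00, 18:30-20:00.
Those are the intersection windows.
The first common window of at least 90 minutes is 18:30-20:00, so the earliest start is 18:30.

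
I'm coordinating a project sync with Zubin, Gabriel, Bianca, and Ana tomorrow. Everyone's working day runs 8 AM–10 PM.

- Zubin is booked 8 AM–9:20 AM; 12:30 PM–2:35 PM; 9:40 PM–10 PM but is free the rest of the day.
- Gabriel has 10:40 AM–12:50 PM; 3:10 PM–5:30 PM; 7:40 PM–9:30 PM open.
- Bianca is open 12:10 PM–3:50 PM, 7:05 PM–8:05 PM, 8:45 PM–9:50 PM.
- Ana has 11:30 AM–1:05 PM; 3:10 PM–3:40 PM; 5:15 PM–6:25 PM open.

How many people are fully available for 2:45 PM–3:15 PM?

2

Zubin free: 09:20-12:30, 14:35-21:40 (invert busy blocks within the working day).
Gabriel free: 10:40-12:50, 15:10-17:30, 19:40-21:30.
Bianca free: 12:10-15:50, 19:05-20:05, 20:45-21:50.
Ana free: 11:30-13:05, 15:10-15:40, 17:15-18:25.
Zubin and Bianca can make the full 14:45-15:15 slot — that's 2.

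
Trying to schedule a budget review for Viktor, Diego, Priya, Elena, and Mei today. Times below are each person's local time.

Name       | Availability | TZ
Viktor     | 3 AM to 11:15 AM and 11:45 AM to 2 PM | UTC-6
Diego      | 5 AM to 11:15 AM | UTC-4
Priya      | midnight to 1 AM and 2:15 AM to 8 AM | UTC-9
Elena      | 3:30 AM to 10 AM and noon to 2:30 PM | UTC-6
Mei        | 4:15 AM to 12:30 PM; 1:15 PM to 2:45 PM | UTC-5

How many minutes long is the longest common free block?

240

Viktor in UTC: 09:00-17:15, 17:45-20:00 (add 6h to convert from UTC-6).
Diego in UTC: 09:00-15:15 (add 4h to convert from UTC-4).
Priya in UTC: 09:00-10:00, 11:15-17:00 (add 9h to convert from UTC-9).
Elena in UTC: 09:30-16:00, 18:00-20:30 (add 6h to convert from UTC-6).
Mei in UTC: 09:15-17:30, 18:15-19:45 (add 5h to convert from UTC-5).
Viktor ∩ Diego: 09:00-15:15.
Viktor ∩ Diego ∩ Priya: 09:00-10:00, 11:15-15:15.
Viktor ∩ Diego ∩ Priya ∩ Elena: 09:30-10:00, 11:15-15:15.
Viktor ∩ Diego ∩ Priya ∩ Elena ∩ Mei: 09:30-10:00, 11:15-15:15.
The longest is 11:15-15:15 at 240 minutes.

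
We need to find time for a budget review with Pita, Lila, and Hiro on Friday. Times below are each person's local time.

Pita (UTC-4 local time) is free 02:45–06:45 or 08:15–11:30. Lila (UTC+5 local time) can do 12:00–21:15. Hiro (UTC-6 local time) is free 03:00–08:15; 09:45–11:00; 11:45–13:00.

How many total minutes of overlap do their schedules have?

225

Pita in UTC: 06:45-10:45, 12:15-15:30 (add 4h to convert from UTC-4).
Lila in UTC: 07:00-16:15 (subtract 5h to convert from UTC+5).
Hiro in UTC: 09:00-14:15, 15:45-17:00, 17:45-19:00 (add 6h to convert from UTC-6).
Pita ∩ Lila: 07:00-10:45, 12:15-15:30.
Pita ∩ Lila ∩ Hiro: 09:00-10:45, 12:15-14:15.
Summing the common windows: 105 + 120 = 225 minutes.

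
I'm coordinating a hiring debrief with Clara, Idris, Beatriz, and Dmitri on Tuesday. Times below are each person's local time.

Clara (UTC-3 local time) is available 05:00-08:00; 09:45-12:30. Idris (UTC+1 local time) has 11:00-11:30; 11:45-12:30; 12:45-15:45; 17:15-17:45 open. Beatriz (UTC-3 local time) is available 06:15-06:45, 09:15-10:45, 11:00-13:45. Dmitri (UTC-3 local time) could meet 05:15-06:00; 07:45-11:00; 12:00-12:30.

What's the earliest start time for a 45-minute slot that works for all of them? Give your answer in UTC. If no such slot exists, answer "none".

12:45

Clara in UTC: 08:00-11:00, 12:45-15:30 (add 3h to convert from UTC-3).
Idris in UTC: 10:00-10:30, 10:45-11:30, 11:45-14:45, 16:15-16:45 (subtract 1h to convert from UTC+1).
Beatriz in UTC: 09:15-09:45, 12:15-13:45, 14:00-16:45 (add 3h to convert from UTC-3).
Dmitri in UTC: 08:15-09:00, 10:45-14:00, 15:00-15:30 (add 3h to convert from UTC-3).
Clara ∩ Idris: 10:00-10:30, 10:45-11:00, 12:45-14:45.
Clara ∩ Idris ∩ Beatriz: 12:45-13:45, 14:00-14:45.
Clara ∩ Idris ∩ Beatriz ∩ Dmitri: 12:45-13:45.
The first common window of at least 45 minutes is 12:45-13:45, so the earliest start is 12:45.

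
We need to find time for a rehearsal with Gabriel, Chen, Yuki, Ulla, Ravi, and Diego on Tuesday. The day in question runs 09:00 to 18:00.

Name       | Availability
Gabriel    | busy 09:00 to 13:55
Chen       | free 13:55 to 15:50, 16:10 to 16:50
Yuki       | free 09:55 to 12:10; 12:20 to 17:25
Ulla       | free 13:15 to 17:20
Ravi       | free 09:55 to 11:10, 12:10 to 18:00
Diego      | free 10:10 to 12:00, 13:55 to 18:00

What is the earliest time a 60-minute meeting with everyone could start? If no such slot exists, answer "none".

Gabriel free: 13:55-18:00 (invert busy blocks within the working day).
Chen free: 13:55-15:50, 16:10-16:50.
Yuki free: 09:55-12:10, 12:20-17:25.
Ulla free: 13:15-17:20.
Ravi free: 09:55-11:10, 12:10-18:00.
Diego free: 10:10-12:00, 13:55-18:00.
Gabriel ∩ Chen: 13:55-15:50, 16:10-16:50.
Gabriel ∩ Chen ∩ Yuki: 13:55-15:50, 16:10-16:50.
Gabriel ∩ Chen ∩ Yuki ∩ Ulla: 13:55-15:50, 16:10-16:50.
Gabriel ∩ Chen ∩ Yuki ∩ Ulla ∩ Ravi: 13:55-15:50, 16:10-16:50.
Gabriel ∩ Chen ∩ Yuki ∩ Ulla ∩ Ravi ∩ Diego: 13:55-15:50, 16:10-16:50.
So the common availability across everyone is 13:55-15:50, 16:10-16:50.
The first common window of at least 60 minutes is 13:55-15:50, so the earliest start is 13:55.

13:55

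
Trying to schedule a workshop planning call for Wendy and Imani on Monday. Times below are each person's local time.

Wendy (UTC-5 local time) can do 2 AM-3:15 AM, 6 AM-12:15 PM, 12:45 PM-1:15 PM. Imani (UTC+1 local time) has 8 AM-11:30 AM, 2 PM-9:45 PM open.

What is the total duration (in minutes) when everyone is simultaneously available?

360

Wendy in UTC: 07:00-08:15, 11:00-17:15, 17:45-18:15 (add 5h to convert from UTC-5).
Imani in UTC: 07:00-10:30, 13:00-20:45 (subtract 1h to convert from UTC+1).
Wendy ∩ Imani: 07:00-08:15, 13:00-17:15, 17:45-18:15.
Those are the intersection windows.
Summing the common windows: 75 + 255 + 30 = 360 minutes.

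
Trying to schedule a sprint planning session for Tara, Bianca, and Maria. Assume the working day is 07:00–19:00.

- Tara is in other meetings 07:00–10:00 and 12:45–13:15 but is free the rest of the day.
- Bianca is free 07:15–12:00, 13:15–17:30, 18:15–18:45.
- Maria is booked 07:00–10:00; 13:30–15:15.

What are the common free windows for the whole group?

10:00-12:00, 13:15-13:30, 15:15-17:30, 18:15-18:45

Tara free: 10:00-12:45, 13:15-19:00 (invert busy blocks within the working day).
Bianca free: 07:15-12:00, 13:15-17:30, 18:15-18:45.
Maria free: 10:00-13:30, 15:15-19:00 (invert busy blocks within the working day).
Tara ∩ Bianca: 10:00-12:00, 13:15-17:30, 18:15-18:45.
Tara ∩ Bianca ∩ Maria: 10:00-12:00, 13:15-13:30, 15:15-17:30, 18:15-18:45.
So the common availability across everyone is 10:00-12:00, 13:15-13:30, 15:15-17:30, 18:15-18:45.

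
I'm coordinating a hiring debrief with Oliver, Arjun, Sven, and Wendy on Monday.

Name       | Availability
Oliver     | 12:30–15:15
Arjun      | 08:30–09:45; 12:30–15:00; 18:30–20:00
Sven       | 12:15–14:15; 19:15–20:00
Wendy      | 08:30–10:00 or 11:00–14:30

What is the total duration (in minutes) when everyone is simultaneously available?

Oliver ∩ Arjun: 12:30-15:00.
Oliver ∩ Arjun ∩ Sven: 12:30-14:15.
Oliver ∩ Arjun ∩ Sven ∩ Wendy: 12:30-14:15.
That's a single block of 105 minutes.

105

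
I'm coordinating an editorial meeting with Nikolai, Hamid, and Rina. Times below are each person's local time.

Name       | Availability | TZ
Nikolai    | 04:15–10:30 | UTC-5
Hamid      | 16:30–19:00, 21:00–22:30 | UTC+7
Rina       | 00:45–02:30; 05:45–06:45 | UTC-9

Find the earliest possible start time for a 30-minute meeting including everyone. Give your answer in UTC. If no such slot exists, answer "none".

Nikolai in UTC: 09:15-15:30 (add 5h to convert from UTC-5).
Hamid in UTC: 09:30-12:00, 14:00-15:30 (subtract 7h to convert from UTC+7).
Rina in UTC: 09:45-11:30, 14:45-15:45 (add 9h to convert from UTC-9).
Nikolai ∩ Hamid: 09:30-12:00, 14:00-15:30.
Nikolai ∩ Hamid ∩ Rina: 09:45-11:30, 14:45-15:30.
The first common window of at least 30 minutes is 09:45-11:30, so the earliest start is 09:45.

09:45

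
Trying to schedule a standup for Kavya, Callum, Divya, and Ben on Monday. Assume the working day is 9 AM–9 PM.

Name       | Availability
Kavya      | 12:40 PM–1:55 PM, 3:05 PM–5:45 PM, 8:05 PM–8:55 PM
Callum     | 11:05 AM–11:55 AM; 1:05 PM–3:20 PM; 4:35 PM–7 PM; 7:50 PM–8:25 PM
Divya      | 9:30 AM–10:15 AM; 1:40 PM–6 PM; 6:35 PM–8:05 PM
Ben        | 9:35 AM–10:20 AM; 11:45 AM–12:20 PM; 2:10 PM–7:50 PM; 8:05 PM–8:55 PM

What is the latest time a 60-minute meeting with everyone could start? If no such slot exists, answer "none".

16:45

Kavya ∩ Callum: 13:05-13:55, 15:05-15:20, 16:35-17:45, 20:05-20:25.
Kavya ∩ Callum ∩ Divya: 13:40-13:55, 15:05-15:20, 16:35-17:45.
Kavya ∩ Callum ∩ Divya ∩ Ben: 15:05-15:20, 16:35-17:45.
Those are the intersection windows.
The last common window of at least 60 minutes is 16:35-17:45; a 60-minute meeting can start as late as 16:45 and still end by 17:45.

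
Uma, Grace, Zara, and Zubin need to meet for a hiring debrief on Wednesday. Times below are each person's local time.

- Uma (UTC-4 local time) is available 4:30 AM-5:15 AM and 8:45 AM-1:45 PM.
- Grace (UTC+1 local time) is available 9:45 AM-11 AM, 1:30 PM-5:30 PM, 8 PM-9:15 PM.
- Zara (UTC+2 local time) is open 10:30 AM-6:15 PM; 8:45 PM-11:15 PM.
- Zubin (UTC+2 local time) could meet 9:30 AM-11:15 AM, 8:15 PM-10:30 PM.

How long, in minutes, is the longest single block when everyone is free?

Uma in UTC: 08:30-09:15, 12:45-17:45 (add 4h to convert from UTC-4).
Grace in UTC: 08:45-10:00, 12:30-16:30, 19:00-20:15 (subtract 1h to convert from UTC+1).
Zara in UTC: 08:30-16:15, 18:45-21:15 (subtract 2h to convert from UTC+2).
Zubin in UTC: 07:30-09:15, 18:15-20:30 (subtract 2h to convert from UTC+2).
Uma ∩ Grace: 08:45-09:15, 12:45-16:30.
Uma ∩ Grace ∩ Zara: 08:45-09:15, 12:45-16:15.
Uma ∩ Grace ∩ Zara ∩ Zubin: 08:45-09:15.
The longest is 08:45-09:15 at 30 minutes.

30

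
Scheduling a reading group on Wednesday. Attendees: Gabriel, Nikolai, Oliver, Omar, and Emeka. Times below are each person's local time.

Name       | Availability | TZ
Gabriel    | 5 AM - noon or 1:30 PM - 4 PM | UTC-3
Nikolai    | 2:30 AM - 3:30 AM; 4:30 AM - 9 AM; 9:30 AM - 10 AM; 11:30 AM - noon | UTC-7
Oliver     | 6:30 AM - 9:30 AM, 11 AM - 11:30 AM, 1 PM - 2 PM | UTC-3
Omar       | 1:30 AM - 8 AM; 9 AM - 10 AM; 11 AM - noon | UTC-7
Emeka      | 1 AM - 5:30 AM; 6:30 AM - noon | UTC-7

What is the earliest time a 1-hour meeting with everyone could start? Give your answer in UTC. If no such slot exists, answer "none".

Gabriel in UTC: 08:00-15:00, 16:30-19:00 (add 3h to convert from UTC-3).
Nikolai in UTC: 09:30-10:30, 11:30-16:00, 16:30-17:00, 18:30-19:00 (add 7h to convert from UTC-7).
Oliver in UTC: 09:30-12:30, 14:00-14:30, 16:00-17:00 (add 3h to convert from UTC-3).
Omar in UTC: 08:30-15:00, 16:00-17:00, 18:00-19:00 (add 7h to convert from UTC-7).
Emeka in UTC: 08:00-12:30, 13:30-19:00 (add 7h to convert from UTC-7).
Gabriel ∩ Nikolai: 09:30-10:30, 11:30-15:00, 16:30-17:00, 18:30-19:00.
Gabriel ∩ Nikolai ∩ Oliver: 09:30-10:30, 11:30-12:30, 14:00-14:30, 16:30-17:00.
Gabriel ∩ Nikolai ∩ Oliver ∩ Omar: 09:30-10:30, 11:30-12:30, 14:00-14:30, 16:30-17:00.
Gabriel ∩ Nikolai ∩ Oliver ∩ Omar ∩ Emeka: 09:30-10:30, 11:30-12:30, 14:00-14:30, 16:30-17:00.
So the common availability across everyone is 09:30-10:30, 11:30-12:30, 14:00-14:30, 16:30-17:00.
The first common window of at least 60 minutes is 09:30-10:30, so the earliest start is 09:30.

09:30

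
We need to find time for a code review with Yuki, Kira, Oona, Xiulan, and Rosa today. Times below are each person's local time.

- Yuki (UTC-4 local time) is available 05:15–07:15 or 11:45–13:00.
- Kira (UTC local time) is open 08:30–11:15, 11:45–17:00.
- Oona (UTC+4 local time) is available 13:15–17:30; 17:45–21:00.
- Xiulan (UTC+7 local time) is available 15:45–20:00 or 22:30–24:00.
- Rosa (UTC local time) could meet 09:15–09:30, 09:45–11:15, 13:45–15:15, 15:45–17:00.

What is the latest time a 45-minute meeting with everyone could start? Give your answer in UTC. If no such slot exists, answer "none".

Yuki in UTC: 09:15-11:15, 15:45-17:00 (add 4h to convert from UTC-4).
Kira in UTC: 08:30-11:15, 11:45-17:00.
Oona in UTC: 09:15-13:30, 13:45-17:00 (subtract 4h to convert from UTC+4).
Xiulan in UTC: 08:45-13:00, 15:30-17:00 (subtract 7h to convert from UTC+7).
Rosa in UTC: 09:15-09:30, 09:45-11:15, 13:45-15:15, 15:45-17:00.
Yuki ∩ Kira: 09:15-11:15, 15:45-17:00.
Yuki ∩ Kira ∩ Oona: 09:15-11:15, 15:45-17:00.
Yuki ∩ Kira ∩ Oona ∩ Xiulan: 09:15-11:15, 15:45-17:00.
Yuki ∩ Kira ∩ Oona ∩ Xiulan ∩ Rosa: 09:15-09:30, 09:45-11:15, 15:45-17:00.
Those are the intersection windows.
The last common window of at least 45 minutes is 15:45-17:00; a 45-minute meeting can start as late as 16:15 and still end by 17:00.

16:15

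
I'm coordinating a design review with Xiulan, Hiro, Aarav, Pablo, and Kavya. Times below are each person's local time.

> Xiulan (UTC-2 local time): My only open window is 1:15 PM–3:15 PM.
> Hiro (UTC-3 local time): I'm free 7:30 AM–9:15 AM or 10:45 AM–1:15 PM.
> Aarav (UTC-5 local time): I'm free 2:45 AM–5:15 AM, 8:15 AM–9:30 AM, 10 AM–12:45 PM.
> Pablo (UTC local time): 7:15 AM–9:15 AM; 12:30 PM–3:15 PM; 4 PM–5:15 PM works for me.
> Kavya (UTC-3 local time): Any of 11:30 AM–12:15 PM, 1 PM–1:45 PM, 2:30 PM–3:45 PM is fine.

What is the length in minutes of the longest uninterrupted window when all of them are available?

15

Xiulan in UTC: 15:15-17:15 (add 2h to convert from UTC-2).
Hiro in UTC: 10:30-12:15, 13:45-16:15 (add 3h to convert from UTC-3).
Aarav in UTC: 07:45-10:15, 13:15-14:30, 15:00-17:45 (add 5h to convert from UTC-5).
Pablo in UTC: 07:15-09:15, 12:30-15:15, 16:00-17:15.
Kavya in UTC: 14:30-15:15, 16:00-16:45, 17:30-18:45 (add 3h to convert from UTC-3).
Xiulan ∩ Hiro: 15:15-16:15.
Xiulan ∩ Hiro ∩ Aarav: 15:15-16:15.
Xiulan ∩ Hiro ∩ Aarav ∩ Pablo: 16:00-16:15.
Xiulan ∩ Hiro ∩ Aarav ∩ Pablo ∩ Kavya: 16:00-16:15.
Those are the intersection windows.
The longest is 16:00-16:15 at 15 minutes.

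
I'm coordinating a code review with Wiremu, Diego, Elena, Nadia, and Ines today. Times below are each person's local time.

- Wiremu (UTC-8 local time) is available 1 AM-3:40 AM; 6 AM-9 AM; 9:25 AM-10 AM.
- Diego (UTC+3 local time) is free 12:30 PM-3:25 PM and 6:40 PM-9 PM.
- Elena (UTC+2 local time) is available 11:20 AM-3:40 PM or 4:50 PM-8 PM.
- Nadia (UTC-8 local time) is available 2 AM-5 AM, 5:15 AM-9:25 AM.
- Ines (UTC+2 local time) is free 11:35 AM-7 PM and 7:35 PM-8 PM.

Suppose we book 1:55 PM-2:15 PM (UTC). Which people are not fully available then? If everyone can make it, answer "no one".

Wiremu in UTC: 09:00-11:40, 14:00-17:00, 17:25-18:00 (add 8h to convert from UTC-8).
Diego in UTC: 09:30-12:25, 15:40-18:00 (subtract 3h to convert from UTC+3).
Elena in UTC: 09:20-13:40, 14:50-18:00 (subtract 2h to convert from UTC+2).
Nadia in UTC: 10:00-13:00, 13:15-17:25 (add 8h to convert from UTC-8).
Ines in UTC: 09:35-17:00, 17:35-18:00 (subtract 2h to convert from UTC+2).
Wiremu: not fully free for 13:55-14:15. Diego: not fully free for 13:55-14:15. Elena: not fully free for 13:55-14:15. Nadia: free for 13:55-14:15. Ines: free for 13:55-14:15.

Diego, Elena, Wiremu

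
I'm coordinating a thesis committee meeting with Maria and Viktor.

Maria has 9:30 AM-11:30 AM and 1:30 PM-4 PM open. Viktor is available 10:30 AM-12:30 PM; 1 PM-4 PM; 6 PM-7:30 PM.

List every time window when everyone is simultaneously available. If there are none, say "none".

10:30-11:30, 13:30-16:00

Maria ∩ Viktor: 10:30-11:30, 13:30-16:00.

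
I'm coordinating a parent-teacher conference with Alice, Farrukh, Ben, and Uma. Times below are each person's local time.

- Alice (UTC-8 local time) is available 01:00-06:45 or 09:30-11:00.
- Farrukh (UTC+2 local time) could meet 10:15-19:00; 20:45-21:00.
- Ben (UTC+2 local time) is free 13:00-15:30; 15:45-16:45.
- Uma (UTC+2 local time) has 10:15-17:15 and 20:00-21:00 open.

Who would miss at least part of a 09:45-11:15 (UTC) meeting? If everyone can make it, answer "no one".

Ben

Alice in UTC: 09:00-14:45, 17:30-19:00 (add 8h to convert from UTC-8).
Farrukh in UTC: 08:15-17:00, 18:45-19:00 (subtract 2h to convert from UTC+2).
Ben in UTC: 11:00-13:30, 13:45-14:45 (subtract 2h to convert from UTC+2).
Uma in UTC: 08:15-15:15, 18:00-19:00 (subtract 2h to convert from UTC+2).
Alice: free for 09:45-11:15. Farrukh: free for 09:45-11:15. Ben: not fully free for 09:45-11:15. Uma: free for 09:45-11:15.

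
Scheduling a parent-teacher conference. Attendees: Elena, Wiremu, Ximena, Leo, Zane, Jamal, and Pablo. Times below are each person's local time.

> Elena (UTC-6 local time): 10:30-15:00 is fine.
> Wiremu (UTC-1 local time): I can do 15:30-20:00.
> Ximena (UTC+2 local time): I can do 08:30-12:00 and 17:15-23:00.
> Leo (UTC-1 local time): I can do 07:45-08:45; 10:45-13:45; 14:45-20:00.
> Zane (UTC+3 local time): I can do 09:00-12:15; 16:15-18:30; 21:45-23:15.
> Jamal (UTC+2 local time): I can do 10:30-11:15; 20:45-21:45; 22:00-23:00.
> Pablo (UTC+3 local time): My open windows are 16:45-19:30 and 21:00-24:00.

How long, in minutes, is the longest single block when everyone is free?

60

Elena in UTC: 16:30-21:00 (add 6h to convert from UTC-6).
Wiremu in UTC: 16:30-21:00 (add 1h to convert from UTC-1).
Ximena in UTC: 06:30-10:00, 15:15-21:00 (subtract 2h to convert from UTC+2).
Leo in UTC: 08:45-09:45, 11:45-14:45, 15:45-21:00 (add 1h to convert from UTC-1).
Zane in UTC: 06:00-09:15, 13:15-15:30, 18:45-20:15 (subtract 3h to convert from UTC+3).
Jamal in UTC: 08:30-09:15, 18:45-19:45, 20:00-21:00 (subtract 2h to convert from UTC+2).
Pablo in UTC: 13:45-16:30, 18:00-21:00 (subtract 3h to convert from UTC+3).
Elena ∩ Wiremu: 16:30-21:00.
Elena ∩ Wiremu ∩ Ximena: 16:30-21:00.
Elena ∩ Wiremu ∩ Ximena ∩ Leo: 16:30-21:00.
Elena ∩ Wiremu ∩ Ximena ∩ Leo ∩ Zane: 18:45-20:15.
Elena ∩ Wiremu ∩ Ximena ∩ Leo ∩ Zane ∩ Jamal: 18:45-19:45, 20:00-20:15.
Elena ∩ Wiremu ∩ Ximena ∩ Leo ∩ Zane ∩ Jamal ∩ Pablo: 18:45-19:45, 20:00-20:15.
So the common availability across everyone is 18:45-19:45, 20:00-20:15.
The longest is 18:45-19:45 at 60 minutes.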